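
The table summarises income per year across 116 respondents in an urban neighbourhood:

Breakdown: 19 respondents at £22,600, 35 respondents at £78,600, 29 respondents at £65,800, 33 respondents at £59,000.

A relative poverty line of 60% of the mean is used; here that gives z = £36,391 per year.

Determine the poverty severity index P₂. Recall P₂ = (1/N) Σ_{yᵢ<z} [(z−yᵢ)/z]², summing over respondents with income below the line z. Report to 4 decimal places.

Poor units: 19×£22,600 (q = 19 of N = 116).
Gap ratios (z−y)/z: (36391−22600)/36391 = 0.3790 (×19).
Squared: 0.1436 (×19).
Sum = 2.728708; P₂ = 2.728708 / 116 = 0.0235.

0.0235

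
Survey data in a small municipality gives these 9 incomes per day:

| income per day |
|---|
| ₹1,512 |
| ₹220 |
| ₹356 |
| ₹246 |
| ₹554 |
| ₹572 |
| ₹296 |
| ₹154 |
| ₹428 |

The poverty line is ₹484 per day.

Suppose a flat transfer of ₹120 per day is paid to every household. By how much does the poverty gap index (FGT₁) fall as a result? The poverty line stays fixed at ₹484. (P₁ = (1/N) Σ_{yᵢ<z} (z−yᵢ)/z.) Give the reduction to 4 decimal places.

Before: below the line — ₹154, ₹220, ₹246, ₹296, ₹356, ₹428; poverty gap index (FGT₁) = 0.276400.
After the ₹120 transfer: below the line — ₹274, ₹340, ₹366, ₹416, ₹476; poverty gap index (FGT₁) = 0.125803.
Reduction = 0.276400 − 0.125803 = 0.1506.

0.1506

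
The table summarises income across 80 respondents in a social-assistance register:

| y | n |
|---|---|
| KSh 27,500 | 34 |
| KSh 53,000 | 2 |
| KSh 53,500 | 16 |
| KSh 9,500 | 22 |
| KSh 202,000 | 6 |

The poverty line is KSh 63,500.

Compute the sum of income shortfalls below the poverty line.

Below the line: 22×KSh 9,500, 34×KSh 27,500, 2×KSh 53,000, 16×KSh 53,500 (q = 74 of N = 80).
Individual gaps: 22×(63500−9500) = 1188000; 34×(63500−27500) = 1224000; 2×(63500−53000) = 21000; 16×(63500−53500) = 160000.
Aggregate gap = KSh 2,593,000.

KSh 2,593,000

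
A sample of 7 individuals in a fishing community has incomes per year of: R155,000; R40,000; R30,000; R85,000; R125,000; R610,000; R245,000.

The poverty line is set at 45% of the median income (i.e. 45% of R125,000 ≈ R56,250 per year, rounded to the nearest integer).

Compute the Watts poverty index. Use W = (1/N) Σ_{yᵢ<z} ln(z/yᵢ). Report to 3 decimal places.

0.139

Below z: R30,000, R40,000 (q = 2 of N = 7).
Log shortfalls: ln(56250/30000) = 0.6286; ln(56250/40000) = 0.3409.
W = 0.969535 / 7 = 0.139.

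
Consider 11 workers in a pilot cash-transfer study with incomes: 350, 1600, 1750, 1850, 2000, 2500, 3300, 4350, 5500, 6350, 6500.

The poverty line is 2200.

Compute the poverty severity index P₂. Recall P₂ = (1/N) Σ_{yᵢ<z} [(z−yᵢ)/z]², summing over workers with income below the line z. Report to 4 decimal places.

0.0779

Below z: 350, 1600, 1750, 1850, 2000 (q = 5 of N = 11).
Shortfall ratios: (2200−350)/2200 = 0.8409; (2200−1600)/2200 = 0.2727; (2200−1750)/2200 = 0.2045; (2200−1850)/2200 = 0.1591; (2200−2000)/2200 = 0.0909.
Squared: 0.7071; 0.0744; 0.0418; 0.0253; 0.0083.
Sum = 0.856921; P₂ = 0.856921 / 11 = 0.0779.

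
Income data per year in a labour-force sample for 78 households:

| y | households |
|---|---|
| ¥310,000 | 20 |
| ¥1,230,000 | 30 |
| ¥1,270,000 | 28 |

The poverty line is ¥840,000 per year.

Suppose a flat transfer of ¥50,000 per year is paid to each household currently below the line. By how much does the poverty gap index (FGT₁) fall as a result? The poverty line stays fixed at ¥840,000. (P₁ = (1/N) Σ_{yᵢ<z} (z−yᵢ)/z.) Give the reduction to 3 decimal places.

Before: below the line — 20×¥310,000; poverty gap index (FGT₁) = 0.16178.
After the ¥50,000 transfer: below the line — 20×¥360,000; poverty gap index (FGT₁) = 0.14652.
Reduction = 0.16178 − 0.14652 = 0.015.

0.015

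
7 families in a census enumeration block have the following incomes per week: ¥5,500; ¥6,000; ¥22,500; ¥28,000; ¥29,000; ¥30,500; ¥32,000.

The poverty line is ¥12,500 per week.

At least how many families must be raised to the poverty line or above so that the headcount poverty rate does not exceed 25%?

1

Currently q = 2 of N = 7 are below the line (H = 0.286).
A headcount ratio of at most 25% allows at most ⌊0.25 × 7⌋ = 1 poor families.
So at least 2 − 1 = 1 must be lifted.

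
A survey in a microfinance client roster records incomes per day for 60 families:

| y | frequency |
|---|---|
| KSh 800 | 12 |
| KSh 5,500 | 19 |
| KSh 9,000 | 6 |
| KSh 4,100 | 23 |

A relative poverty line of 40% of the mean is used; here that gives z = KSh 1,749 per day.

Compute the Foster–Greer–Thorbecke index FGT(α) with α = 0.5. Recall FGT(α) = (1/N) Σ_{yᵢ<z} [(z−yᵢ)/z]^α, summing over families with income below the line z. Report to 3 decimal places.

Below z: 12×KSh 800 (q = 12 of N = 60).
Relative gaps: (1749−800)/1749 = 0.5426 (×12).
Raised to α = 0.5: 0.73661 (×12).
Sum = 8.839332; FGT(0.5) = 8.839332 / 60 = 0.147.

0.147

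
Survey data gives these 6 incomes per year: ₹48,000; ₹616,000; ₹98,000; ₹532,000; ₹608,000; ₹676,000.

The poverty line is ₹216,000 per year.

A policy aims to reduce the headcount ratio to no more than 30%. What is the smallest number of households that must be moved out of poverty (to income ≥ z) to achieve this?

1

2 of the 6 households are poor, so H = 2/6 = 0.333.
A headcount ratio of at most 30% allows at most ⌊0.30 × 6⌋ = 1 poor households.
So at least 2 − 1 = 1 must be lifted.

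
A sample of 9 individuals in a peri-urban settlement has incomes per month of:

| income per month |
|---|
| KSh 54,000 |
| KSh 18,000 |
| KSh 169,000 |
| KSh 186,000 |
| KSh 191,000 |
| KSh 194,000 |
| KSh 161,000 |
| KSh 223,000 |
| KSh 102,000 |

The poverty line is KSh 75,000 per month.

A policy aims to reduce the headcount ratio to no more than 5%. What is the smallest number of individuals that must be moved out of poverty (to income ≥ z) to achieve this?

2

2 of the 9 individuals are poor, so H = 2/9 = 0.222.
A headcount ratio of at most 5% allows at most ⌊0.05 × 9⌋ = 0 poor individuals.
So at least 2 − 0 = 2 must be lifted.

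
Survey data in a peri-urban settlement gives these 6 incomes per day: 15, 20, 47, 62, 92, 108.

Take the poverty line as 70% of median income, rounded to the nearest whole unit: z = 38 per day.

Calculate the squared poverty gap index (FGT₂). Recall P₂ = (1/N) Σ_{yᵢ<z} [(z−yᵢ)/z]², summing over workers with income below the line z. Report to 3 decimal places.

Below the line: 15, 20 (q = 2 of N = 6).
Shortfall ratios: (38−15)/38 = 0.6053; (38−20)/38 = 0.4737.
Squared: 0.3663; 0.2244.
Sum = 0.590720; P₂ = 0.590720 / 6 = 0.098.

0.098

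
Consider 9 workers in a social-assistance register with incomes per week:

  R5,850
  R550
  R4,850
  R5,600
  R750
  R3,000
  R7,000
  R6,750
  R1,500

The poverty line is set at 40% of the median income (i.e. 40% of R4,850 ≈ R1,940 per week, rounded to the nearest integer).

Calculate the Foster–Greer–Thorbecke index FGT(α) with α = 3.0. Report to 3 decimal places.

Below the line: R550, R750, R1,500 (q = 3 of N = 9).
Normalized shortfalls: (1940−550)/1940 = 0.7165; (1940−750)/1940 = 0.6134; (1940−1500)/1940 = 0.2268.
Raised to α = 3.0: 0.36782; 0.23080; 0.01167.
Sum = 0.610290; FGT(3.0) = 0.610290 / 9 = 0.068.

0.068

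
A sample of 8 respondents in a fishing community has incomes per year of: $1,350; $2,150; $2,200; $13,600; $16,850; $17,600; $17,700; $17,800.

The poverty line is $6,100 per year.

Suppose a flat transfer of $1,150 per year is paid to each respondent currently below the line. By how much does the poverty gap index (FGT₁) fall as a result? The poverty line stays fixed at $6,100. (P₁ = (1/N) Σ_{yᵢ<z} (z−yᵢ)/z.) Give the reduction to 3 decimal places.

0.071

Before: below the line — $1,350, $2,150, $2,200; poverty gap index (FGT₁) = 0.25820.
After the $1,150 transfer: below the line — $2,500, $3,300, $3,350; poverty gap index (FGT₁) = 0.18750.
Reduction = 0.25820 − 0.18750 = 0.071.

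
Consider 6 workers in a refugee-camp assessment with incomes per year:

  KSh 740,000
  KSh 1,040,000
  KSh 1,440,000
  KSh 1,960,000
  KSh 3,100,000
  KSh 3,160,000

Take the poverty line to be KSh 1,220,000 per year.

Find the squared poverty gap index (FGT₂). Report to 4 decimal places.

Below z: KSh 740,000, KSh 1,040,000 (q = 2 of N = 6).
Relative gaps: (1220000−740000)/1220000 = 0.3934; (1220000−1040000)/1220000 = 0.1475.
Squared: 0.1548; 0.0218.
Sum = 0.176565; P₂ = 0.176565 / 6 = 0.0294.

0.0294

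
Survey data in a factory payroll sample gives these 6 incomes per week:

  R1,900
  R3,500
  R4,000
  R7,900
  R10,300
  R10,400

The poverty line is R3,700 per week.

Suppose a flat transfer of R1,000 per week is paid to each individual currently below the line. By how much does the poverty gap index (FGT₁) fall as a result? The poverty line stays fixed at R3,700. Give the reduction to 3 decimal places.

Before: below the line — R1,900, R3,500; poverty gap index (FGT₁) = 0.09009.
After the R1,000 transfer: below the line — R2,900; poverty gap index (FGT₁) = 0.03604.
Reduction = 0.09009 − 0.03604 = 0.054.

0.054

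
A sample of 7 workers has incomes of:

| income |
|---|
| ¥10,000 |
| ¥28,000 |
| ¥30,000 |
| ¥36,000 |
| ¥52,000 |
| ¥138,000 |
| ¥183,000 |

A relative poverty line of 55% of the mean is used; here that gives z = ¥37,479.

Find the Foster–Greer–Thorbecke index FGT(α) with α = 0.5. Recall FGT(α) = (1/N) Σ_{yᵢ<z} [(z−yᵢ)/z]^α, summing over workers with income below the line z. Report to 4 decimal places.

Incomes under z: ¥10,000, ¥28,000, ¥30,000, ¥36,000 (q = 4 of N = 7).
Shortfall ratios: (37479−10000)/37479 = 0.7332; (37479−28000)/37479 = 0.2529; (37479−30000)/37479 = 0.1996; (37479−36000)/37479 = 0.0395.
Raised to α = 0.5: 0.85626; 0.50291; 0.44671; 0.19865.
Sum = 2.004531; FGT(0.5) = 2.004531 / 7 = 0.2864.

0.2864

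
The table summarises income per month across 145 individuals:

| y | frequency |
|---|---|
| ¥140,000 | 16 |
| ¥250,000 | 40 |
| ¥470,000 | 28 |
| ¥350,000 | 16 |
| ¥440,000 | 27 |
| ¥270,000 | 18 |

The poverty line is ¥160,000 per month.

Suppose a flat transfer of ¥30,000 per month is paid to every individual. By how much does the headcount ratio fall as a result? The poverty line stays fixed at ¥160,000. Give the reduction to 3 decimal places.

0.110

Before: below the line — 16×¥140,000; headcount ratio = 0.11034.
After the ¥30,000 transfer: below the line — none; headcount ratio = 0.00000.
Reduction = 0.11034 − 0.00000 = 0.110.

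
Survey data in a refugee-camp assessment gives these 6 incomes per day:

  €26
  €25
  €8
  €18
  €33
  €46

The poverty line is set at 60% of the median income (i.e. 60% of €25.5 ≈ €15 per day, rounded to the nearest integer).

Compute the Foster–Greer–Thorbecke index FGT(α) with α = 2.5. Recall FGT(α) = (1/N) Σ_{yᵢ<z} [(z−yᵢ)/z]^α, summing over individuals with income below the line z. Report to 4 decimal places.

Poor units: €8 (q = 1 of N = 6).
Gap ratios (z−y)/z: (15−8)/15 = 0.4667.
Raised to α = 2.5: 0.14877.
Sum = 0.148771; FGT(2.5) = 0.148771 / 6 = 0.0248.

0.0248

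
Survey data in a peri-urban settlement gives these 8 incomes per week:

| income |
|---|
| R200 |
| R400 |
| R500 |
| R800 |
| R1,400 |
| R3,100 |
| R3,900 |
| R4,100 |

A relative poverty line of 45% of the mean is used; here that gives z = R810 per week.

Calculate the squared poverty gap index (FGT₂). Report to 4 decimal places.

Incomes under z: R200, R400, R500, R800 (q = 4 of N = 8).
Relative gaps: (810−200)/810 = 0.7531; (810−400)/810 = 0.5062; (810−500)/810 = 0.3827; (810−800)/810 = 0.0123.
Squared: 0.5671; 0.2562; 0.1465; 0.0002.
Sum = 0.969974; P₂ = 0.969974 / 8 = 0.1212.

0.1212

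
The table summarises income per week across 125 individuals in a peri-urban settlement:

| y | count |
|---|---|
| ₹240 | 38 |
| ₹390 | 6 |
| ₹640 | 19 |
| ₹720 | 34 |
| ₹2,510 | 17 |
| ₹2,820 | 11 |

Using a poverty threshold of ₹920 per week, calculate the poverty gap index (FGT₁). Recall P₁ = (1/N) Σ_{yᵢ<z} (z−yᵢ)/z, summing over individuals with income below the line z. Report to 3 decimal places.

0.358

Poor units: 38×₹240, 6×₹390, 19×₹640, 34×₹720 (q = 97 of N = 125).
Normalized shortfalls: (920−240)/920 = 0.7391 (×38); (920−390)/920 = 0.5761 (×6); (920−640)/920 = 0.3043 (×19); (920−720)/920 = 0.2174 (×34).
Sum of shortfalls = 44.717391; P₁ averages over all N: 44.717391 / 125 = 0.358.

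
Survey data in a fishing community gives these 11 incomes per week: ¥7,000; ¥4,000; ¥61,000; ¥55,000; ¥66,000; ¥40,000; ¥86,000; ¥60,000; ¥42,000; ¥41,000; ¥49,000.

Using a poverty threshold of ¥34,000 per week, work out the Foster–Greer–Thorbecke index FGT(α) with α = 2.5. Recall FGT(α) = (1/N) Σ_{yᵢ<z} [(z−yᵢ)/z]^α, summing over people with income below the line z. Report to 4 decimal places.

0.1176

Below z: ¥4,000, ¥7,000 (q = 2 of N = 11).
Normalized shortfalls: (34000−4000)/34000 = 0.8824; (34000−7000)/34000 = 0.7941.
Raised to α = 2.5: 0.73132; 0.56197.
Sum = 1.293286; FGT(2.5) = 1.293286 / 11 = 0.1176.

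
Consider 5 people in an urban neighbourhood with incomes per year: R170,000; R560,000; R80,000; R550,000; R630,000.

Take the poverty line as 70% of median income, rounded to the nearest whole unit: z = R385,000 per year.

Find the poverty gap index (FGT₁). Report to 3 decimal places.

0.270

Below z: R80,000, R170,000 (q = 2 of N = 5).
Normalized shortfalls: (385000−80000)/385000 = 0.7922; (385000−170000)/385000 = 0.5584.
Sum of shortfalls = 1.350649; P₁ averages over all N: 1.350649 / 5 = 0.270.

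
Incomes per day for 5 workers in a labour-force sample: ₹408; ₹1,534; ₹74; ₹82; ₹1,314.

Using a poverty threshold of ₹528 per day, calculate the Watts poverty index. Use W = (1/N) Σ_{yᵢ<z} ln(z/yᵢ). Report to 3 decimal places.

Incomes under z: ₹74, ₹82, ₹408 (q = 3 of N = 5).
Log gaps: ln(528/74) = 1.9650; ln(528/82) = 1.8624; ln(528/408) = 0.2578.
W = 4.085237 / 5 = 0.817.

0.817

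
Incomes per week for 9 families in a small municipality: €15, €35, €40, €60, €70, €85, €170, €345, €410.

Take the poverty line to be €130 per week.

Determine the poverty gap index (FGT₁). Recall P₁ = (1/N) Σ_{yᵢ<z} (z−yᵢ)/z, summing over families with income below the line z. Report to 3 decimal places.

Below the line: €15, €35, €40, €60, €70, €85 (q = 6 of N = 9).
Shortfall ratios: (130−15)/130 = 0.8846; (130−35)/130 = 0.7308; (130−40)/130 = 0.6923; (130−60)/130 = 0.5385; (130−70)/130 = 0.4615; (130−85)/130 = 0.3462.
Σ = 3.653846. Dividing by the full population N = 9 gives P₁ = 0.406.

0.406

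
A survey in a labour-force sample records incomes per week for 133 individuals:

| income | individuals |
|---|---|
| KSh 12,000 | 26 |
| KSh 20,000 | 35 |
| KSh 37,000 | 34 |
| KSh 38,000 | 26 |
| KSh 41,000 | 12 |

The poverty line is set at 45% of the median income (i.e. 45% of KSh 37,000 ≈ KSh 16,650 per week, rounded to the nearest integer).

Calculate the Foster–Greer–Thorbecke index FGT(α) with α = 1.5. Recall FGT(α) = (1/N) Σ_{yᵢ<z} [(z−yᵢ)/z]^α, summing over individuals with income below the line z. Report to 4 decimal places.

Below z: 26×KSh 12,000 (q = 26 of N = 133).
Shortfall ratios: (16650−12000)/16650 = 0.2793 (×26).
Raised to α = 1.5: 0.14759 (×26).
Sum = 3.837350; FGT(1.5) = 3.837350 / 133 = 0.0289.

0.0289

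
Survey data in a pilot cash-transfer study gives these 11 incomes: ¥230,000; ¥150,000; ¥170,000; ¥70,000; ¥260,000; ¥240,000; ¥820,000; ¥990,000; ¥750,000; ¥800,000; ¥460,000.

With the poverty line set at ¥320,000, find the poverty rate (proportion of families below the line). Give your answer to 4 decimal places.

6 of the 11 families have income below ¥320,000.
H = 6/11 = 0.5455.

0.5455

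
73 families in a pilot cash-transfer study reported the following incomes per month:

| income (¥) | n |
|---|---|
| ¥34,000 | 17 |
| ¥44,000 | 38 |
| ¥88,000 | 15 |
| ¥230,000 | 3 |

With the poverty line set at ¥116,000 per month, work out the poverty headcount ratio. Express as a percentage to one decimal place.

70 of the 73 families have income below ¥116,000.
H = 70/73 = 95.9%.

95.9%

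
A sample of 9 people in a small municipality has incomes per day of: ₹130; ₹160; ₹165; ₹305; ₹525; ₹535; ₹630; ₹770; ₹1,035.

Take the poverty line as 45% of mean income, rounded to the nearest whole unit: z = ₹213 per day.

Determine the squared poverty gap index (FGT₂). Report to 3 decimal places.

0.029

Below the line: ₹130, ₹160, ₹165 (q = 3 of N = 9).
Shortfall ratios: (213−130)/213 = 0.3897; (213−160)/213 = 0.2488; (213−165)/213 = 0.2254.
Squared: 0.1518; 0.0619; 0.0508.
Sum = 0.264542; P₂ = 0.264542 / 9 = 0.029.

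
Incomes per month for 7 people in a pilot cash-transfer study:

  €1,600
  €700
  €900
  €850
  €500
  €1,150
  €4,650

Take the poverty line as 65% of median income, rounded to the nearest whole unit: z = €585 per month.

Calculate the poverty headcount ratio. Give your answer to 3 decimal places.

0.143

1 of the 7 people have income below €585.
H = 1/7 = 0.143.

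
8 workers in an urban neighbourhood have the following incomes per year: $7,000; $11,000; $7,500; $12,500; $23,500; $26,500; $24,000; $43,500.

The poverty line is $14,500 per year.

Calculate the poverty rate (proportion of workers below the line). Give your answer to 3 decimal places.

0.500

4 of the 8 workers have income below $14,500.
H = 4/8 = 0.500.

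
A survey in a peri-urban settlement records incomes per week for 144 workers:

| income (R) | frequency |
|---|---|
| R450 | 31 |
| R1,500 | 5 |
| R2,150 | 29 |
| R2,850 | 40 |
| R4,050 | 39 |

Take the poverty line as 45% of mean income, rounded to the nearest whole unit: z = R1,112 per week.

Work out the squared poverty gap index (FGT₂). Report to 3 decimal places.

0.076

Incomes under z: 31×R450 (q = 31 of N = 144).
Gap ratios (z−y)/z: (1112−450)/1112 = 0.5953 (×31).
Squared: 0.3544 (×31).
Sum = 10.986721; P₂ = 10.986721 / 144 = 0.076.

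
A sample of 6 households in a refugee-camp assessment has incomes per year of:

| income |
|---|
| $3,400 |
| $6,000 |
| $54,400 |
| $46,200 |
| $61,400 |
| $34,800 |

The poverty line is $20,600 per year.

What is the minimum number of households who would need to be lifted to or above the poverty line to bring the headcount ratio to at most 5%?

2

2 of the 6 households are poor, so H = 2/6 = 0.333.
A headcount ratio of at most 5% allows at most ⌊0.05 × 6⌋ = 0 poor households.
So at least 2 − 0 = 2 must be lifted.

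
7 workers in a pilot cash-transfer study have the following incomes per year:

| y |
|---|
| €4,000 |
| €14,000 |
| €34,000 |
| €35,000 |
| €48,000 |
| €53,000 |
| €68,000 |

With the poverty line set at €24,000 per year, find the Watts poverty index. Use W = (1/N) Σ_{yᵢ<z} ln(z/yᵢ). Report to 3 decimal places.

Below z: €4,000, €14,000 (q = 2 of N = 7).
ln(z/y) terms: ln(24000/4000) = 1.7918; ln(24000/14000) = 0.5390.
W = 2.330756 / 7 = 0.333.

0.333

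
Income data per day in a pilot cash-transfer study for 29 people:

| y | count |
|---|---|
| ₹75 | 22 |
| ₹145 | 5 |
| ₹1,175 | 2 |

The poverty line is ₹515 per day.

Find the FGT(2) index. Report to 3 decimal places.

Below the line: 22×₹75, 5×₹145 (q = 27 of N = 29).
Normalized shortfalls: (515−75)/515 = 0.8544 (×22); (515−145)/515 = 0.7184 (×5).
Squared: 0.7299 (×22); 0.5162 (×5).
Sum = 18.639646; P₂ = 18.639646 / 29 = 0.643.

0.643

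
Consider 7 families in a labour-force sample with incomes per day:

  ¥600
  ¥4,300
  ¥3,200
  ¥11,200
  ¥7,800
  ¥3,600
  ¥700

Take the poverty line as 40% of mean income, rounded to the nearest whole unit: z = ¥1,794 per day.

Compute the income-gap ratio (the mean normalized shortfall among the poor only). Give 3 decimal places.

Poor units: ¥600, ¥700 (q = 2 of N = 7).
Shortfall ratios (z−y)/z: 0.6656, 0.6098; sum = 1.275362.
The income-gap ratio divides by q (the poor only): 1.275362 / 2 = 0.638.

0.638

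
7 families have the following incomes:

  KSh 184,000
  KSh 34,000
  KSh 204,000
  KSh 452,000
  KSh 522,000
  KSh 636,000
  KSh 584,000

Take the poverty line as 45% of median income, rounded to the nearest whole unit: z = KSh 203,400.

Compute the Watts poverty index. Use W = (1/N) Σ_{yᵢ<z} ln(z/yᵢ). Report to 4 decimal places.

Below z: KSh 34,000, KSh 184,000 (q = 2 of N = 7).
Log gaps: ln(203400/34000) = 1.7888; ln(203400/184000) = 0.1002.
W = 1.889053 / 7 = 0.2699.

0.2699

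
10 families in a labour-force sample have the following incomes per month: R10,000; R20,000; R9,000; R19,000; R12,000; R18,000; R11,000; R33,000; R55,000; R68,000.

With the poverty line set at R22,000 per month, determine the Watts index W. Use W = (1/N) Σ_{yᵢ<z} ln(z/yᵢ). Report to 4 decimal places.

Poor units: R9,000, R10,000, R11,000, R12,000, R18,000, R19,000, R20,000 (q = 7 of N = 10).
Log gaps: ln(22000/9000) = 0.8938; ln(22000/10000) = 0.7885; ln(22000/11000) = 0.6931; ln(22000/12000) = 0.6061; ln(22000/18000) = 0.2007; ln(22000/19000) = 0.1466; ln(22000/20000) = 0.0953.
W = 3.424143 / 10 = 0.3424.

0.3424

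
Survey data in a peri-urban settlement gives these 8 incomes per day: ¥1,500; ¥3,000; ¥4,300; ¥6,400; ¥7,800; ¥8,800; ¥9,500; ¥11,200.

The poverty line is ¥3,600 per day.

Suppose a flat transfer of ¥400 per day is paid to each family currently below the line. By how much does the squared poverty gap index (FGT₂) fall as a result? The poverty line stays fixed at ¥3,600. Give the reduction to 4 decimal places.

0.0177

Before: below the line — ¥1,500, ¥3,000; squared poverty gap index (FGT₂) = 0.046007.
After the ¥400 transfer: below the line — ¥1,900, ¥3,400; squared poverty gap index (FGT₂) = 0.028260.
Reduction = 0.046007 − 0.028260 = 0.0177.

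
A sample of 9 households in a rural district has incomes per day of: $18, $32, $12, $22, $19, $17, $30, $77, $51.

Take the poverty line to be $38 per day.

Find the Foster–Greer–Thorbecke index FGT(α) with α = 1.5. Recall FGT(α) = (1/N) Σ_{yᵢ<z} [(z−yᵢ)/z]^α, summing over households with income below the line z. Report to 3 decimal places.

Below the line: $12, $17, $18, $19, $22, $30, $32 (q = 7 of N = 9).
Relative gaps: (38−12)/38 = 0.6842; (38−17)/38 = 0.5526; (38−18)/38 = 0.5263; (38−19)/38 = 0.5000; (38−22)/38 = 0.4211; (38−30)/38 = 0.2105; (38−32)/38 = 0.1579.
Raised to α = 1.5: 0.56596; 0.41082; 0.38183; 0.35355; 0.27322; 0.09660; 0.06274.
Sum = 2.144716; FGT(1.5) = 2.144716 / 9 = 0.238.

0.238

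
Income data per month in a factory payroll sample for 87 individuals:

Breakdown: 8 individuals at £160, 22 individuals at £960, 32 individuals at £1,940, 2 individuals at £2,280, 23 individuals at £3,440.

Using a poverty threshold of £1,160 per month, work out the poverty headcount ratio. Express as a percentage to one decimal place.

34.5%

30 of the 87 individuals have income below £1,160.
H = 30/87 = 34.5%.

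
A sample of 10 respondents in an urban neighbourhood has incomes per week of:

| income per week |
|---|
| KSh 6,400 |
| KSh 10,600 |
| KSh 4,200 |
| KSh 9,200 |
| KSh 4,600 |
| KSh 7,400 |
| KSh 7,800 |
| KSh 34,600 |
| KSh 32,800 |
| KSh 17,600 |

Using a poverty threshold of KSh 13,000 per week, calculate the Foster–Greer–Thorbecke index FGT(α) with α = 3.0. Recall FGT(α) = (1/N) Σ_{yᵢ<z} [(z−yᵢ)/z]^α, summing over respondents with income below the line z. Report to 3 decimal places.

0.089

Below the line: KSh 4,200, KSh 4,600, KSh 6,400, KSh 7,400, KSh 7,800, KSh 9,200, KSh 10,600 (q = 7 of N = 10).
Shortfall ratios: (13000−4200)/13000 = 0.6769; (13000−4600)/13000 = 0.6462; (13000−6400)/13000 = 0.5077; (13000−7400)/13000 = 0.4308; (13000−7800)/13000 = 0.4000; (13000−9200)/13000 = 0.2923; (13000−10600)/13000 = 0.1846.
Raised to α = 3.0: 0.31018; 0.26978; 0.13086; 0.07993; 0.06400; 0.02498; 0.00629.
Sum = 0.886023; FGT(3.0) = 0.886023 / 10 = 0.089.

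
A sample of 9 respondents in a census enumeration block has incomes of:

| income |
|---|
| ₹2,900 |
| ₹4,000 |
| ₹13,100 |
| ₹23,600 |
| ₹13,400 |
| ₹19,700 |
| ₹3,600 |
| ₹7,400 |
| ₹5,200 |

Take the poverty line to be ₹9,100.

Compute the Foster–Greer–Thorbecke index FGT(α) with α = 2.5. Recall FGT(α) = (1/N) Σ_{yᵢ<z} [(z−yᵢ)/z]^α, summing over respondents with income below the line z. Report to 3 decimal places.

0.115

Poor units: ₹2,900, ₹3,600, ₹4,000, ₹5,200, ₹7,400 (q = 5 of N = 9).
Shortfall ratios: (9100−2900)/9100 = 0.6813; (9100−3600)/9100 = 0.6044; (9100−4000)/9100 = 0.5604; (9100−5200)/9100 = 0.4286; (9100−7400)/9100 = 0.1868.
Raised to α = 2.5: 0.38316; 0.28399; 0.23514; 0.12024; 0.01508.
Sum = 1.037610; FGT(2.5) = 1.037610 / 9 = 0.115.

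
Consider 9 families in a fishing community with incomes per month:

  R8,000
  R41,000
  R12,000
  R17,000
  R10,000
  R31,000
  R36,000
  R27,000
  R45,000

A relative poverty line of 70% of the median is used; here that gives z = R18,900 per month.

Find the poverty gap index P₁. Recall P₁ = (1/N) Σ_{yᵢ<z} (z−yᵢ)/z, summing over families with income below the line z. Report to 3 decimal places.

Poor units: R8,000, R10,000, R12,000, R17,000 (q = 4 of N = 9).
Relative gaps: (18900−8000)/18900 = 0.5767; (18900−10000)/18900 = 0.4709; (18900−12000)/18900 = 0.3651; (18900−17000)/18900 = 0.1005.
Σ = 1.513228. Dividing by the full population N = 9 gives P₁ = 0.168.

0.168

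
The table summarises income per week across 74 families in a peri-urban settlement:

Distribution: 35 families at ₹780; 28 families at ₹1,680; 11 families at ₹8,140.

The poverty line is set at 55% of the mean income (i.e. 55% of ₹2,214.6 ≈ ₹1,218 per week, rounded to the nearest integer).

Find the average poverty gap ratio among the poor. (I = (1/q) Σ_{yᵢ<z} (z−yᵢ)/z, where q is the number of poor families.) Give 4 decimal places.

0.3596

Incomes under z: 35×₹780 (q = 35 of N = 74).
Relative gaps: 0.3596 (×35); sum = 12.586207.
I averages over the q = 35 poor units only: 12.586207 / 35 = 0.3596.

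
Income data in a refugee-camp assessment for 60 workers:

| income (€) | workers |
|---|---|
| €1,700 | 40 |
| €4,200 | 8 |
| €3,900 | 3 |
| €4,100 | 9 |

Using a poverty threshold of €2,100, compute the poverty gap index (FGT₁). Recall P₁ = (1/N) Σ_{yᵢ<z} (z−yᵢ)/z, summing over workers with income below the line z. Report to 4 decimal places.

0.1270

Poor units: 40×€1,700 (q = 40 of N = 60).
Shortfall ratios: (2100−1700)/2100 = 0.1905 (×40).
Σ = 7.619048. Dividing by the full population N = 60 gives P₁ = 0.1270.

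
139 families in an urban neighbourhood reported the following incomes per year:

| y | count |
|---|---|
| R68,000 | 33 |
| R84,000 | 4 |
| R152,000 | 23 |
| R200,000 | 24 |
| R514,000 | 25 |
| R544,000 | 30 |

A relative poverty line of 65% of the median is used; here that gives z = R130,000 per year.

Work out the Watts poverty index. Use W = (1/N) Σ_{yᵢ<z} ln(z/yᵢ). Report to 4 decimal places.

0.1664

Poor units: 33×R68,000, 4×R84,000 (q = 37 of N = 139).
Log shortfalls: ln(130000/68000) = 0.6480 (×33); ln(130000/84000) = 0.4367 (×4).
W = 23.131753 / 139 = 0.1664.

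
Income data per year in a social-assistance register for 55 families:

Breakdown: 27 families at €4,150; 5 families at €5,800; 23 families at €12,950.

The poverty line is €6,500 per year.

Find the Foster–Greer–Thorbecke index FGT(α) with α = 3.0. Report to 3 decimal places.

Incomes under z: 27×€4,150, 5×€5,800 (q = 32 of N = 55).
Gap ratios (z−y)/z: (6500−4150)/6500 = 0.3615 (×27); (6500−5800)/6500 = 0.1077 (×5).
Raised to α = 3.0: 0.04726 (×27); 0.00125 (×5).
Sum = 1.282176; FGT(3.0) = 1.282176 / 55 = 0.023.

0.023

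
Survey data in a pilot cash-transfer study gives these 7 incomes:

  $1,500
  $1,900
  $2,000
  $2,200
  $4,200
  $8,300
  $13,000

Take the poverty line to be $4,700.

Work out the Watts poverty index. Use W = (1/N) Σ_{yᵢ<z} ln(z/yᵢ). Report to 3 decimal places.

0.539

Below the line: $1,500, $1,900, $2,000, $2,200, $4,200 (q = 5 of N = 7).
ln(z/y) terms: ln(4700/1500) = 1.1421; ln(4700/1900) = 0.9057; ln(4700/2000) = 0.8544; ln(4700/2200) = 0.7591; ln(4700/4200) = 0.1125.
W = 3.773804 / 7 = 0.539.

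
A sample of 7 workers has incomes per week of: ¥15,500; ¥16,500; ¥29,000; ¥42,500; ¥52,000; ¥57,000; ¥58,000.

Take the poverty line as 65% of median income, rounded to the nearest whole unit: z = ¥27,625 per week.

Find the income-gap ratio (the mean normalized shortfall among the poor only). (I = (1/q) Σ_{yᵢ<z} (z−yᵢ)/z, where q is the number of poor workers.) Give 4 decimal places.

Below z: ¥15,500, ¥16,500 (q = 2 of N = 7).
Relative gaps: 0.4389, 0.4027; sum = 0.841629.
I averages over the q = 2 poor units only: 0.841629 / 2 = 0.4208.

0.4208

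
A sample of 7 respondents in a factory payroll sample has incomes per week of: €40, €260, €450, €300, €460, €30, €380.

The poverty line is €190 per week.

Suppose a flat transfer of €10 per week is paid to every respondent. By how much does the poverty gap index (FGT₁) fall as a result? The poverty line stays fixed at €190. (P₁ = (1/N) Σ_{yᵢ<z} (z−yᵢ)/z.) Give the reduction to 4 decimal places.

Before: below the line — €30, €40; poverty gap index (FGT₁) = 0.233083.
After the €10 transfer: below the line — €40, €50; poverty gap index (FGT₁) = 0.218045.
Reduction = 0.233083 − 0.218045 = 0.0150.

0.0150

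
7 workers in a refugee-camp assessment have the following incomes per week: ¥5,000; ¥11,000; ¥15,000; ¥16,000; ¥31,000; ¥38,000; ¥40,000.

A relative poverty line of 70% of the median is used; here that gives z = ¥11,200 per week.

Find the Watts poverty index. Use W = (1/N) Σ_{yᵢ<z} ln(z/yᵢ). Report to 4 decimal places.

Below the line: ¥5,000, ¥11,000 (q = 2 of N = 7).
Log gaps: ln(11200/5000) = 0.8065; ln(11200/11000) = 0.0180.
W = 0.824494 / 7 = 0.1178.

0.1178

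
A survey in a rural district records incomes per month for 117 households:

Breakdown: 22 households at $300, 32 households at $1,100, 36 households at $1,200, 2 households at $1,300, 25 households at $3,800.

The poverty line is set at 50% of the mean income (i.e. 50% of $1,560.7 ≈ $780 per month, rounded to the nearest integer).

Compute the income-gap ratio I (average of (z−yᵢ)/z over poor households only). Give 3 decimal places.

0.615

Below the line: 22×$300 (q = 22 of N = 117).
Relative gaps: 0.6154 (×22); sum = 13.538462.
I averages over the q = 22 poor units only: 13.538462 / 22 = 0.615.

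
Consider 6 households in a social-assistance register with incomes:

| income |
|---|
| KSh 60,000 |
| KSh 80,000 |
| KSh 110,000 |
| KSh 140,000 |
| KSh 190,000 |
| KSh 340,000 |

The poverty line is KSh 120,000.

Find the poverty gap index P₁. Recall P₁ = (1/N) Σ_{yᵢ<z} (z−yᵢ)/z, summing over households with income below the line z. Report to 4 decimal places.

0.1528

Below z: KSh 60,000, KSh 80,000, KSh 110,000 (q = 3 of N = 6).
Normalized shortfalls: (120000−60000)/120000 = 0.5000; (120000−80000)/120000 = 0.3333; (120000−110000)/120000 = 0.0833.
Σ = 0.916667. Dividing by the full population N = 6 gives P₁ = 0.1528.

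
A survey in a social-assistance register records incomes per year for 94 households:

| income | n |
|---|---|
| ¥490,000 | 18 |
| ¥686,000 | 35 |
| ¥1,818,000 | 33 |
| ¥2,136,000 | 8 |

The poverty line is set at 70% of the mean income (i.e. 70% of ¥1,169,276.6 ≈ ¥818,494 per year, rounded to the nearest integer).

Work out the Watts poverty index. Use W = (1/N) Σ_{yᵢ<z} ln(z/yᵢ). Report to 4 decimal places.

0.1640

Below z: 18×¥490,000, 35×¥686,000 (q = 53 of N = 94).
Log gaps: ln(818494/490000) = 0.5131 (×18); ln(818494/686000) = 0.1766 (×35).
W = 15.415688 / 94 = 0.1640.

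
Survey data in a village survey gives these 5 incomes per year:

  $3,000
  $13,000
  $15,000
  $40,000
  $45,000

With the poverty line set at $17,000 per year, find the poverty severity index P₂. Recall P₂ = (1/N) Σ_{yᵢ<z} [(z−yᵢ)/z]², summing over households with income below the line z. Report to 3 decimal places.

0.149

Below the line: $3,000, $13,000, $15,000 (q = 3 of N = 5).
Shortfall ratios: (17000−3000)/17000 = 0.8235; (17000−13000)/17000 = 0.2353; (17000−15000)/17000 = 0.1176.
Squared: 0.6782; 0.0554; 0.0138.
Sum = 0.747405; P₂ = 0.747405 / 5 = 0.149.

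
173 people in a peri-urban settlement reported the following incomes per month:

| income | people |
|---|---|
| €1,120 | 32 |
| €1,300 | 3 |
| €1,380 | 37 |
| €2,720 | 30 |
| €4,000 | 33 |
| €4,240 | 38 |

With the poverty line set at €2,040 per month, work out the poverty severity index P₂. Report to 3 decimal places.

0.062

Below z: 32×€1,120, 3×€1,300, 37×€1,380 (q = 72 of N = 173).
Gap ratios (z−y)/z: (2040−1120)/2040 = 0.4510 (×32); (2040−1300)/2040 = 0.3627 (×3); (2040−1380)/2040 = 0.3235 (×37).
Squared: 0.2034 (×32); 0.1316 (×3); 0.1047 (×37).
Sum = 10.775855; P₂ = 10.775855 / 173 = 0.062.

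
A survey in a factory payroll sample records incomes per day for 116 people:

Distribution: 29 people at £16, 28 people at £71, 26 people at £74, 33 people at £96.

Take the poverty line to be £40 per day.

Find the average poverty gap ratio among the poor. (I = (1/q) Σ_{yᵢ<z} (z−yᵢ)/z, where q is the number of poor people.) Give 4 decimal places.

Incomes under z: 29×£16 (q = 29 of N = 116).
Relative gaps: 0.6000 (×29); sum = 17.400000.
I averages over the q = 29 poor units only: 17.400000 / 29 = 0.6000.

0.6000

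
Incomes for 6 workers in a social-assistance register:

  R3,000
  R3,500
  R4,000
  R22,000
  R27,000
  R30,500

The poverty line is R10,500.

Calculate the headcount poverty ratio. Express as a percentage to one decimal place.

3 of the 6 workers have income below R10,500.
H = 3/6 = 50.0%.

50.0%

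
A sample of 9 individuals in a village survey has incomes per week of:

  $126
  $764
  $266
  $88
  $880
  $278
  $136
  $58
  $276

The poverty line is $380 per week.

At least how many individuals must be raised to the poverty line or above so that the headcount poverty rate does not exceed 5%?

7 of the 9 individuals are poor, so H = 7/9 = 0.778.
A headcount ratio of at most 5% allows at most ⌊0.05 × 9⌋ = 0 poor individuals.
So at least 7 − 0 = 7 must be lifted.

7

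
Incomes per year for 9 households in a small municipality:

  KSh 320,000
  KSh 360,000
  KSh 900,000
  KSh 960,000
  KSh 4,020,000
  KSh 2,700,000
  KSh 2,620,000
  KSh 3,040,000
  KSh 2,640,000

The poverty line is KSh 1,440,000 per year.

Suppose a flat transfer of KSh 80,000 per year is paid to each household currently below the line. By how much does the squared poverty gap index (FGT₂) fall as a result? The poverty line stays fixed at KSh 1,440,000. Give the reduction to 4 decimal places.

0.0262

Before: below the line — KSh 320,000, KSh 360,000, KSh 900,000, KSh 960,000; squared poverty gap index (FGT₂) = 0.157686.
After the KSh 80,000 transfer: below the line — KSh 400,000, KSh 440,000, KSh 980,000, KSh 1,040,000; squared poverty gap index (FGT₂) = 0.131451.
Reduction = 0.157686 − 0.131451 = 0.0262.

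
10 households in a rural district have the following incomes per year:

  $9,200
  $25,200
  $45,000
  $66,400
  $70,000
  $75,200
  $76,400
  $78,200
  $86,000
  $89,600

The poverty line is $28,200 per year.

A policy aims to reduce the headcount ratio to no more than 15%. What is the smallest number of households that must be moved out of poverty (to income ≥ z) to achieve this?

2 of the 10 households are poor, so H = 2/10 = 0.200.
A headcount ratio of at most 15% allows at most ⌊0.15 × 10⌋ = 1 poor households.
So at least 2 − 1 = 1 must be lifted.

1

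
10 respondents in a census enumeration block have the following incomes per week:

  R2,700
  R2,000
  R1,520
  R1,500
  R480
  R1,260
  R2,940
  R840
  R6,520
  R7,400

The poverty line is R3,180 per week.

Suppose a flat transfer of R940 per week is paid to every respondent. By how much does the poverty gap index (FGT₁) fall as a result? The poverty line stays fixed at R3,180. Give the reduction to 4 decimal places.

Before: below the line — R480, R840, R1,260, R1,500, R1,520, R2,000, R2,700, R2,940; poverty gap index (FGT₁) = 0.383648.
After the R940 transfer: below the line — R1,420, R1,780, R2,200, R2,440, R2,460, R2,940; poverty gap index (FGT₁) = 0.183648.
Reduction = 0.383648 − 0.183648 = 0.2000.

0.2000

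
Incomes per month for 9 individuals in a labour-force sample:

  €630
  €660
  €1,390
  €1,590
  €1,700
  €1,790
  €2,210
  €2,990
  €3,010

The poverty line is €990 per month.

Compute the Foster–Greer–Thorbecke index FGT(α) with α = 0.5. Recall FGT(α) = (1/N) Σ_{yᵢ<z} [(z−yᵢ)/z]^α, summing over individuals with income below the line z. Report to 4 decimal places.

Below z: €630, €660 (q = 2 of N = 9).
Normalized shortfalls: (990−630)/990 = 0.3636; (990−660)/990 = 0.3333.
Raised to α = 0.5: 0.60302; 0.57735.
Sum = 1.180373; FGT(0.5) = 1.180373 / 9 = 0.1312.

0.1312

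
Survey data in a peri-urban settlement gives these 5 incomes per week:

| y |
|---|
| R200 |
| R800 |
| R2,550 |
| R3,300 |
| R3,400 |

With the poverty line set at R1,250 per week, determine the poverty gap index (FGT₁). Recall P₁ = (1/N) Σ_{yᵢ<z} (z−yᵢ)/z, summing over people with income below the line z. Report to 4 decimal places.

0.2400

Incomes under z: R200, R800 (q = 2 of N = 5).
Shortfall ratios: (1250−200)/1250 = 0.8400; (1250−800)/1250 = 0.3600.
Σ = 1.200000. Dividing by the full population N = 5 gives P₁ = 0.2400.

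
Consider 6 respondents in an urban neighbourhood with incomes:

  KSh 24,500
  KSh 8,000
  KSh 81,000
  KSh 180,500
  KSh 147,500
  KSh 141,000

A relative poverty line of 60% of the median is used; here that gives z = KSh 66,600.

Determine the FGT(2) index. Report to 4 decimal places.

Incomes under z: KSh 8,000, KSh 24,500 (q = 2 of N = 6).
Shortfall ratios: (66600−8000)/66600 = 0.8799; (66600−24500)/66600 = 0.6321.
Squared: 0.7742; 0.3996.
Sum = 1.173780; P₂ = 1.173780 / 6 = 0.1956.

0.1956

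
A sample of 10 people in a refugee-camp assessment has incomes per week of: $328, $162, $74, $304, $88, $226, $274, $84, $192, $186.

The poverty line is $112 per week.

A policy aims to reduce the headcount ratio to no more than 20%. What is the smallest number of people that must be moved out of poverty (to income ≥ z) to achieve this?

1

3 of the 10 people are poor, so H = 3/10 = 0.300.
A headcount ratio of at most 20% allows at most ⌊0.20 × 10⌋ = 2 poor people.
So at least 3 − 2 = 1 must be lifted.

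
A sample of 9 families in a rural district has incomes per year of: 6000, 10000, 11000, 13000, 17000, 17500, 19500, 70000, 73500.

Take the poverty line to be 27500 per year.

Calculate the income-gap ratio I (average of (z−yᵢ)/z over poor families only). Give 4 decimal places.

0.5117

Incomes under z: 6000, 10000, 11000, 13000, 17000, 17500, 19500 (q = 7 of N = 9).
Shortfall ratios (z−y)/z: 0.7818, 0.6364, 0.6000, 0.5273, 0.3818, 0.3636, 0.2909; sum = 3.581818.
I averages over the q = 7 poor units only: 3.581818 / 7 = 0.5117.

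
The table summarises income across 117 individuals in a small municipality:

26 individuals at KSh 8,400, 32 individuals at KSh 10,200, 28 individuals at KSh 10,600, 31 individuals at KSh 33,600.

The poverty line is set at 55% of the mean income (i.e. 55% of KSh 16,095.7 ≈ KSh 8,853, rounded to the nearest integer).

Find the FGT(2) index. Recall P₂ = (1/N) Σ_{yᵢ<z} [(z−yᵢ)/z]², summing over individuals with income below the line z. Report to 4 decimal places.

Poor units: 26×KSh 8,400 (q = 26 of N = 117).
Shortfall ratios: (8853−8400)/8853 = 0.0512 (×26).
Squared: 0.0026 (×26).
Sum = 0.068075; P₂ = 0.068075 / 117 = 0.0006.

0.0006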